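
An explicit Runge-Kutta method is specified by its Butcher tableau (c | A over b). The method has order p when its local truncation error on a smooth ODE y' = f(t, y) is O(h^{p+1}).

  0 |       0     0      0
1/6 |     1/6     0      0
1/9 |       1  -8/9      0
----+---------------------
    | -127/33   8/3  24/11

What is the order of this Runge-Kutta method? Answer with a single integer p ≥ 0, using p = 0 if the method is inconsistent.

b = (-127/33, 8/3, 24/11)
c = (0, 1/6, 1/9)
Ac = (0, 0, -4/27)
Σ b_i: (-127/33)·1 + 8/3·1 + 24/11·1 = 1 ✓
b·c: 8/3·1/6 + 24/11·1/9 = 68/99 ≠ 1/2 ⇒ order 1.

1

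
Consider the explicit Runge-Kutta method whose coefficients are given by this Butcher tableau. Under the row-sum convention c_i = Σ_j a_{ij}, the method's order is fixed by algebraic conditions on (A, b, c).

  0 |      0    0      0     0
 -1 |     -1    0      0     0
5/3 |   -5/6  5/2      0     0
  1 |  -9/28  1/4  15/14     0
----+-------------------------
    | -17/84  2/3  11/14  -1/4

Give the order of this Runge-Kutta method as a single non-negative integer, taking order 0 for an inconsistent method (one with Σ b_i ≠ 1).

1

b = (-17/84, 2/3, 11/14, -1/4)
c = (0, -1, 5/3, 1)
Ac = (0, 0, -5/2, 43/28)
Σ b_i: (-17/84)·1 + 2/3·1 + 11/14·1 + (-1/4)·1 = 1 ✓
b·c: 2/3·(-1) + 11/14·5/3 + (-1/4)·1 = 11/28 ≠ 1/2 ⇒ order 1.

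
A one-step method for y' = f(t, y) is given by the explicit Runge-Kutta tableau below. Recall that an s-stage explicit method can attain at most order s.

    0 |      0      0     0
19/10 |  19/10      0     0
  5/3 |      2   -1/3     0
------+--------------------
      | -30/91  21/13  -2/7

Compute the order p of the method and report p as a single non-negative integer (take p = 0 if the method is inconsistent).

1

b = (-30/91, 21/13, -2/7)
c = (0, 19/10, 5/3)
Ac = (0, 0, -19/30)
Σ b_i: (-30/91)·1 + 21/13·1 + (-2/7)·1 = 1 ✓
b·c: 21/13·19/10 + (-2/7)·5/3 = 7079/2730 ≠ 1/2 ⇒ order 1.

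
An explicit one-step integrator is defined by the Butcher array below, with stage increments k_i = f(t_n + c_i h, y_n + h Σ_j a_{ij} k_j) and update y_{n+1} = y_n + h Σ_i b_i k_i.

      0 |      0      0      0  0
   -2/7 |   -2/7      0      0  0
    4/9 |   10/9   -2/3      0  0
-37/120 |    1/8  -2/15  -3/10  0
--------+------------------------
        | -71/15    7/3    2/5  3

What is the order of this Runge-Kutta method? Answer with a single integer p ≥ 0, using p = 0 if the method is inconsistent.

1

b = (-71/15, 7/3, 2/5, 3)
c = (0, -2/7, 4/9, -37/120)
Ac = (0, 0, 4/21, -2/21)
Σ b_i: (-71/15)·1 + 7/3·1 + 2/5·1 + 3·1 = 1 ✓
b·c: 7/3·(-2/7) + 2/5·4/9 + 3·(-37/120) = -509/360 ≠ 1/2 ⇒ order 1.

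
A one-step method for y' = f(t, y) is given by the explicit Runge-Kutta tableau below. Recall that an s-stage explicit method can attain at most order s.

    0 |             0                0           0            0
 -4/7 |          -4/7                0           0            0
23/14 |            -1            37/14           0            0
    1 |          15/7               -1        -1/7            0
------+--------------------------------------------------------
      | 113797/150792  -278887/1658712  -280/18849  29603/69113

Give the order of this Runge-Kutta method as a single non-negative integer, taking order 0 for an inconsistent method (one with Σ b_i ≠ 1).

3

b = (113797/150792, -278887/1658712, -280/18849, 29603/69113)
c = (0, -4/7, 23/14, 1)
Ac = (0, 0, -74/49, 33/98)
Σ b_i: 113797/150792·1 + (-278887/1658712)·1 + (-280/18849)·1 + 29603/69113·1 = 1 ✓
b·c: (-278887/1658712)·(-4/7) + (-280/18849)·23/14 + 29603/69113·1 = 1/2 ✓
b·c²: (-278887/1658712)·16/49 + (-280/18849)·529/196 + 29603/69113·1 = 1/3 ✓
b·Ac: (-280/18849)·(-74/49) + 29603/69113·33/98 = 1/6 ✓
b·c³: (-278887/1658712)·(-64/343) + (-280/18849)·12167/2744 + 29603/69113·1 = 121248/307867 ≠ 1/4 ⇒ order 3.
b·(c∘Ac): (-280/18849)·(-851/343) + 29603/69113·33/98 = 334507/1847202 ≠ 1/8
b·Ac²: (-280/18849)·296/343 + 29603/69113·(-977/1372) = -12916159/40638444 ≠ 1/12
b·A²c: 29603/69113·74/343 = 312946/3386537 ≠ 1/24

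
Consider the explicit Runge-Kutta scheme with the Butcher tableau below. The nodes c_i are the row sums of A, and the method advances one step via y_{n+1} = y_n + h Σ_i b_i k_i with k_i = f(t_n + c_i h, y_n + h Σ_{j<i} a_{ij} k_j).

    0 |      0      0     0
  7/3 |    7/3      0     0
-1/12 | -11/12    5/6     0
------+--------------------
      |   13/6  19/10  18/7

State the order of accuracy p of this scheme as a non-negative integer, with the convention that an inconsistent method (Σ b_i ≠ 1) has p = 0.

0

b = (13/6, 19/10, 18/7)
c = (0, 7/3, -1/12)
Ac = (0, 0, 35/18)
Σ b_i: 13/6·1 + 19/10·1 + 18/7·1 = 697/105 ≠ 1 ⇒ order 0.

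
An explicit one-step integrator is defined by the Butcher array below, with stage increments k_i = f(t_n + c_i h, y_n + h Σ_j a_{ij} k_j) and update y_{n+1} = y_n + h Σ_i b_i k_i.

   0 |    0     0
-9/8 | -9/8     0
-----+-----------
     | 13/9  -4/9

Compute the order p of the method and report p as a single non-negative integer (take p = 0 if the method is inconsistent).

b = (13/9, -4/9)
c = (0, -9/8)
Σ b_i: 13/9·1 + (-4/9)·1 = 1 ✓
b·c: (-4/9)·(-9/8) = 1/2 ✓; 2 stages ⇒ order 2.

2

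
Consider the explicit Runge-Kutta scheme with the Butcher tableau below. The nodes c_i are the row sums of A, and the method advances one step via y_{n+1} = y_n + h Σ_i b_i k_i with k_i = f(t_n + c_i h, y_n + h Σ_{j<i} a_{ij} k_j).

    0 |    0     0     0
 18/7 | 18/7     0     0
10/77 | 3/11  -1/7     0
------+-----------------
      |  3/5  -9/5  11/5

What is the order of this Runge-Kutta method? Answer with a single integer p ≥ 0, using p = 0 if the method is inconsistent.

b = (3/5, -9/5, 11/5)
c = (0, 18/7, 10/77)
Ac = (0, 0, -18/49)
Σ b_i: 3/5·1 + (-9/5)·1 + 11/5·1 = 1 ✓
b·c: (-9/5)·18/7 + 11/5·10/77 = -152/35 ≠ 1/2 ⇒ order 1.

1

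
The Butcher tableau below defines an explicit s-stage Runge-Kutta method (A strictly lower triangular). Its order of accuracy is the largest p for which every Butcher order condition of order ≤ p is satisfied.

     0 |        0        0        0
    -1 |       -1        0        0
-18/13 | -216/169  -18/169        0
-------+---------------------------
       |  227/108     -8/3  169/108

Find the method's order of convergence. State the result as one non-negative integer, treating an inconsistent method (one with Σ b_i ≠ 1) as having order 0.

3

b = (227/108, -8/3, 169/108)
c = (0, -1, -18/13)
Ac = (0, 0, 18/169)
Σ b_i: 227/108·1 + (-8/3)·1 + 169/108·1 = 1 ✓
b·c: (-8/3)·(-1) + 169/108·(-18/13) = 1/2 ✓
b·c²: (-8/3)·1 + 169/108·324/169 = 1/3 ✓
b·Ac: 169/108·18/169 = 1/6 ✓; 3 stages ⇒ order 3.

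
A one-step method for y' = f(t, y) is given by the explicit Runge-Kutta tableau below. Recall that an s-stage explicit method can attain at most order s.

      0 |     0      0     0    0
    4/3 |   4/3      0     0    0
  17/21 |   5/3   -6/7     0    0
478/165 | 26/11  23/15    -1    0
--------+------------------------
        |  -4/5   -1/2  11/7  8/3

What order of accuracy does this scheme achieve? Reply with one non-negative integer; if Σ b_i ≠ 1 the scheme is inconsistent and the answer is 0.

0

b = (-4/5, -1/2, 11/7, 8/3)
c = (0, 4/3, 17/21, 478/165)
Ac = (0, 0, -8/7, 389/315)
Σ b_i: (-4/5)·1 + (-1/2)·1 + 11/7·1 + 8/3·1 = 617/210 ≠ 1 ⇒ order 0.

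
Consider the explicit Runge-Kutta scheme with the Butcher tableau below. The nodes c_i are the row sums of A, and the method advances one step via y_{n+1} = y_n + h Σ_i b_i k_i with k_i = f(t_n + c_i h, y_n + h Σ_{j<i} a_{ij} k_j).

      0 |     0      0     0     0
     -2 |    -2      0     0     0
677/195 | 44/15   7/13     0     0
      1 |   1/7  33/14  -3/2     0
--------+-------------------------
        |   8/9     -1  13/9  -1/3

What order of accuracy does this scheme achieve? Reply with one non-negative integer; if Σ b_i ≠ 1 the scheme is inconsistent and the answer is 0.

1

b = (8/9, -1, 13/9, -1/3)
c = (0, -2, 677/195, 1)
Ac = (0, 0, -14/13, -9029/910)
Σ b_i: 8/9·1 + (-1)·1 + 13/9·1 + (-1/3)·1 = 1 ✓
b·c: (-1)·(-2) + 13/9·677/195 + (-1/3)·1 = 902/135 ≠ 1/2 ⇒ order 1.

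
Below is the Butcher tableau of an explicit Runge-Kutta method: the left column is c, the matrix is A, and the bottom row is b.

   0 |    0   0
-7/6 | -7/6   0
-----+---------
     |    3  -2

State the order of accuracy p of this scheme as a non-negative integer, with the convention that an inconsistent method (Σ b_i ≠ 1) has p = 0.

b = (3, -2)
c = (0, -7/6)
Σ b_i: 3·1 + (-2)·1 = 1 ✓
b·c: (-2)·(-7/6) = 7/3 ≠ 1/2 ⇒ order 1.

1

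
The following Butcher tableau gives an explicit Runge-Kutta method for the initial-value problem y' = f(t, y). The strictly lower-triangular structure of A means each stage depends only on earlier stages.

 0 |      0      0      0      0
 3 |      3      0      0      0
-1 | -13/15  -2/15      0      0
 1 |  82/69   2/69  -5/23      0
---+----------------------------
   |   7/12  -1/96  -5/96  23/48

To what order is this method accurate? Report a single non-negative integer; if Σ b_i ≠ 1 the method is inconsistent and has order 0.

b = (7/12, -1/96, -5/96, 23/48)
c = (0, 3, -1, 1)
Ac = (0, 0, -2/5, 7/23)
Σ b_i: 7/12·1 + (-1/96)·1 + (-5/96)·1 + 23/48·1 = 1 ✓
b·c: (-1/96)·3 + (-5/96)·(-1) + 23/48·1 = 1/2 ✓
b·c²: (-1/96)·9 + (-5/96)·1 + 23/48·1 = 1/3 ✓
b·Ac: (-5/96)·(-2/5) + 23/48·7/23 = 1/6 ✓
b·c³: (-1/96)·27 + (-5/96)·(-1) + 23/48·1 = 1/4 ✓
b·(c∘Ac): (-5/96)·2/5 + 23/48·7/23 = 1/8 ✓
b·Ac²: (-5/96)·(-6/5) + 23/48·1/23 = 1/12 ✓
b·A²c: 23/48·2/23 = 1/24 ✓; 4 stages ⇒ order 4.

4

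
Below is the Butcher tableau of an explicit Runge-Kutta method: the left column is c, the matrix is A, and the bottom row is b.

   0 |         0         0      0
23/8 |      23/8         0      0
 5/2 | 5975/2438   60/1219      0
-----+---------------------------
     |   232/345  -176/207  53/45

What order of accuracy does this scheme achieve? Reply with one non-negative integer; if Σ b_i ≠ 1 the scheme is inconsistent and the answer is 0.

b = (232/345, -176/207, 53/45)
c = (0, 23/8, 5/2)
Ac = (0, 0, 15/106)
Σ b_i: 232/345·1 + (-176/207)·1 + 53/45·1 = 1 ✓
b·c: (-176/207)·23/8 + 53/45·5/2 = 1/2 ✓
b·c²: (-176/207)·529/64 + 53/45·25/4 = 1/3 ✓
b·Ac: 53/45·15/106 = 1/6 ✓; 3 stages ⇒ order 3.

3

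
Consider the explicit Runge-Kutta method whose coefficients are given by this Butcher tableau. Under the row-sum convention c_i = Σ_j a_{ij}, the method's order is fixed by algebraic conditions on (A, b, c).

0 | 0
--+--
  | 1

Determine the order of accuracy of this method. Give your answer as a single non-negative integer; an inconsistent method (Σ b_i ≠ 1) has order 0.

b = (1)
c = (0)
Σ b_i: 1·1 = 1 ✓; 1 stage ⇒ order 1.

1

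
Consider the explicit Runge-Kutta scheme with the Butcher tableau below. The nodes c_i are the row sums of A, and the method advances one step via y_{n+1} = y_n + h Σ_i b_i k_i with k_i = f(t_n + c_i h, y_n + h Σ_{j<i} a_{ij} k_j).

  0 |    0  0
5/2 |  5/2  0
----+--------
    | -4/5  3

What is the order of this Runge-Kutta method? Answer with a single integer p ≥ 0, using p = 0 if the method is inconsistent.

b = (-4/5, 3)
c = (0, 5/2)
Σ b_i: (-4/5)·1 + 3·1 = 11/5 ≠ 1 ⇒ order 0.

0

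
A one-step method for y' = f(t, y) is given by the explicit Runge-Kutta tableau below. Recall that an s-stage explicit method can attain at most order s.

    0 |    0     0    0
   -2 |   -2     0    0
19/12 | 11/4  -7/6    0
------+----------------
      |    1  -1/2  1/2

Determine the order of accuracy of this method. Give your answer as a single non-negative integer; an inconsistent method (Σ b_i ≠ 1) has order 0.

1

b = (1, -1/2, 1/2)
c = (0, -2, 19/12)
Ac = (0, 0, 7/3)
Σ b_i: 1·1 + (-1/2)·1 + 1/2·1 = 1 ✓
b·c: (-1/2)·(-2) + 1/2·19/12 = 43/24 ≠ 1/2 ⇒ order 1.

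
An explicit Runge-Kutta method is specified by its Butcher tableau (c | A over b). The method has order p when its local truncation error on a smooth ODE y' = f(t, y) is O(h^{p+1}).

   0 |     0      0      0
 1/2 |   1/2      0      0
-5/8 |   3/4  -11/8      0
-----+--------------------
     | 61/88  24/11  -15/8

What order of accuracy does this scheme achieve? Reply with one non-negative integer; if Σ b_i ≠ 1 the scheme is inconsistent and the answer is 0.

b = (61/88, 24/11, -15/8)
c = (0, 1/2, -5/8)
Ac = (0, 0, -11/16)
Σ b_i: 61/88·1 + 24/11·1 + (-15/8)·1 = 1 ✓
b·c: 24/11·1/2 + (-15/8)·(-5/8) = 1593/704 ≠ 1/2 ⇒ order 1.

1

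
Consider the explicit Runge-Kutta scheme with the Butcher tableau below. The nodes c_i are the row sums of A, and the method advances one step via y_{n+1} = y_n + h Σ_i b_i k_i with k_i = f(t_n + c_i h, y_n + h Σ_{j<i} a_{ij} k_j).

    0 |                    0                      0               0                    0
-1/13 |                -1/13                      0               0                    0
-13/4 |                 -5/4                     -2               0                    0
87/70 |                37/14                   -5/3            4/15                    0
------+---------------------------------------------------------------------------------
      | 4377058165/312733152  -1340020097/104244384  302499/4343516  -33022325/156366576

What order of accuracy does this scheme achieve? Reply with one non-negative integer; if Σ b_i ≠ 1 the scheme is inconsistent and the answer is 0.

3

b = (4377058165/312733152, -1340020097/104244384, 302499/4343516, -33022325/156366576)
c = (0, -1/13, -13/4, 87/70)
Ac = (0, 0, 2/13, -48/65)
Σ b_i: 4377058165/312733152·1 + (-1340020097/104244384)·1 + 302499/4343516·1 + (-33022325/156366576)·1 = 1 ✓
b·c: (-1340020097/104244384)·(-1/13) + 302499/4343516·(-13/4) + (-33022325/156366576)·87/70 = 1/2 ✓
b·c²: (-1340020097/104244384)·1/169 + 302499/4343516·169/16 + (-33022325/156366576)·7569/4900 = 1/3 ✓
b·Ac: 302499/4343516·2/13 + (-33022325/156366576)·(-48/65) = 1/6 ✓
b·c³: (-1340020097/104244384)·(-1/2197) + 302499/4343516·(-2197/64) + (-33022325/156366576)·658503/343000 = -151255701691/54207079680 ≠ 1/4 ⇒ order 3.
b·(c∘Ac): 302499/4343516·(-1/2) + (-33022325/156366576)·(-2088/2275) = 17956597/112931416 ≠ 1/8
b·Ac²: 302499/4343516·(-2/169) + (-33022325/156366576)·9487/3380 = -4826436859/8131061952 ≠ 1/12
b·A²c: (-33022325/156366576)·8/195 = -6604465/762287058 ≠ 1/24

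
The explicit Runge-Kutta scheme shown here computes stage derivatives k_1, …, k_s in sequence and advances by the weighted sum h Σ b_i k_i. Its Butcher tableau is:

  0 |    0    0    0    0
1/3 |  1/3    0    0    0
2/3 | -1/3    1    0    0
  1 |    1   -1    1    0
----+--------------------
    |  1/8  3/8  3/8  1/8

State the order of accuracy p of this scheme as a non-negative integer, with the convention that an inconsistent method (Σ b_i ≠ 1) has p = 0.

4

b = (1/8, 3/8, 3/8, 1/8)
c = (0, 1/3, 2/3, 1)
Ac = (0, 0, 1/3, 1/3)
Σ b_i: 1/8·1 + 3/8·1 + 3/8·1 + 1/8·1 = 1 ✓
b·c: 3/8·1/3 + 3/8·2/3 + 1/8·1 = 1/2 ✓
b·c²: 3/8·1/9 + 3/8·4/9 + 1/8·1 = 1/3 ✓
b·Ac: 3/8·1/3 + 1/8·1/3 = 1/6 ✓
b·c³: 3/8·1/27 + 3/8·8/27 + 1/8·1 = 1/4 ✓
b·(c∘Ac): 3/8·2/9 + 1/8·1/3 = 1/8 ✓
b·Ac²: 3/8·1/9 + 1/8·1/3 = 1/12 ✓
b·A²c: 1/8·1/3 = 1/24 ✓; 4 stages ⇒ order 4.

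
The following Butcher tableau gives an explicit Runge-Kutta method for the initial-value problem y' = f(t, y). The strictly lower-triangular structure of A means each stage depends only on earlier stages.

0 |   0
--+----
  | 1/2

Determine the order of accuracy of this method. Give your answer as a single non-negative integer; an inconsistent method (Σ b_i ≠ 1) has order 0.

b = (1/2)
c = (0)
Σ b_i: 1/2·1 = 1/2 ≠ 1 ⇒ order 0.

0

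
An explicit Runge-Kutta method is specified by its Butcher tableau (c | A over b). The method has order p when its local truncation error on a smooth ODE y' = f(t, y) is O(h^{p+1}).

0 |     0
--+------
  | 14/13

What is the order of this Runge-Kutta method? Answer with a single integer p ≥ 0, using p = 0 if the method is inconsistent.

b = (14/13)
c = (0)
Σ b_i: 14/13·1 = 14/13 ≠ 1 ⇒ order 0.

0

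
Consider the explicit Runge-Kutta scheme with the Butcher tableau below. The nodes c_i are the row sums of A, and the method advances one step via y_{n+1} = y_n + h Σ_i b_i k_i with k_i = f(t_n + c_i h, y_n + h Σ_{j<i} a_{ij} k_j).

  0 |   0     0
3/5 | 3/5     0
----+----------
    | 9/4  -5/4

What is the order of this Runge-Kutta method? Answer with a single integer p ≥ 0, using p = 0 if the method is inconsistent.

b = (9/4, -5/4)
c = (0, 3/5)
Σ b_i: 9/4·1 + (-5/4)·1 = 1 ✓
b·c: (-5/4)·3/5 = -3/4 ≠ 1/2 ⇒ order 1.

1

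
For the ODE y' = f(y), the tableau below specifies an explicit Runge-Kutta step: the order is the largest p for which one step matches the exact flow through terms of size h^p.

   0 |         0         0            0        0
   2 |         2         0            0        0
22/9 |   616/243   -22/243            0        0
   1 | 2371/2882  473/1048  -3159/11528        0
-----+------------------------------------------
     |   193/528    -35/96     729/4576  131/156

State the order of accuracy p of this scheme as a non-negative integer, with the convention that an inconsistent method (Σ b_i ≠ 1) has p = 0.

4

b = (193/528, -35/96, 729/4576, 131/156)
c = (0, 2, 22/9, 1)
Ac = (0, 0, -44/243, 61/262)
Σ b_i: 193/528·1 + (-35/96)·1 + 729/4576·1 + 131/156·1 = 1 ✓
b·c: (-35/96)·2 + 729/4576·22/9 + 131/156·1 = 1/2 ✓
b·c²: (-35/96)·4 + 729/4576·484/81 + 131/156·1 = 1/3 ✓
b·Ac: 729/4576·(-44/243) + 131/156·61/262 = 1/6 ✓
b·c³: (-35/96)·8 + 729/4576·10648/729 + 131/156·1 = 1/4 ✓
b·(c∘Ac): 729/4576·(-968/2187) + 131/156·61/262 = 1/8 ✓
b·Ac²: 729/4576·(-88/243) + 131/156·22/131 = 1/12 ✓
b·A²c: 131/156·13/262 = 1/24 ✓; 4 stages ⇒ order 4.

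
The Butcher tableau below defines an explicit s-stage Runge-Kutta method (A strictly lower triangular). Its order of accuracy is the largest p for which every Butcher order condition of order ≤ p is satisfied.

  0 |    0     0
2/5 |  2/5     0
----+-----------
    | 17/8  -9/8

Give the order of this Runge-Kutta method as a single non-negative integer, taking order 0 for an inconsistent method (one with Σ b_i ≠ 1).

b = (17/8, -9/8)
c = (0, 2/5)
Σ b_i: 17/8·1 + (-9/8)·1 = 1 ✓
b·c: (-9/8)·2/5 = -9/20 ≠ 1/2 ⇒ order 1.

1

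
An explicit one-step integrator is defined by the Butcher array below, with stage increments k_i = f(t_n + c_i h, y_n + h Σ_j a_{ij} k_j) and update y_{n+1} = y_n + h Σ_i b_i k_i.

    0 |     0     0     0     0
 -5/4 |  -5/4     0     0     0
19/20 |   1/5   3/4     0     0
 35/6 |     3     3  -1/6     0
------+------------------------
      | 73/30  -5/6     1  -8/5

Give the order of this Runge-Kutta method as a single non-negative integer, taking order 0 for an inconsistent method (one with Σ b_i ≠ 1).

1

b = (73/30, -5/6, 1, -8/5)
c = (0, -5/4, 19/20, 35/6)
Ac = (0, 0, -15/16, -469/120)
Σ b_i: 73/30·1 + (-5/6)·1 + 1·1 + (-8/5)·1 = 1 ✓
b·c: (-5/6)·(-5/4) + 1·19/20 + (-8/5)·35/6 = -881/120 ≠ 1/2 ⇒ order 1.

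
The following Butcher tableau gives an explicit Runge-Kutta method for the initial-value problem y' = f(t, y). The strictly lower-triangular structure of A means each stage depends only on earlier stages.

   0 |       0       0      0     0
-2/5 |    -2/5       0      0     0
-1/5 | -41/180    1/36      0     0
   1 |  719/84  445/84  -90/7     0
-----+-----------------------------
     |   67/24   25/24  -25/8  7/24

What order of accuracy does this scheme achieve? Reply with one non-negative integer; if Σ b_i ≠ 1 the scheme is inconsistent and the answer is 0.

4

b = (67/24, 25/24, -25/8, 7/24)
c = (0, -2/5, -1/5, 1)
Ac = (0, 0, -1/90, 19/42)
Σ b_i: 67/24·1 + 25/24·1 + (-25/8)·1 + 7/24·1 = 1 ✓
b·c: 25/24·(-2/5) + (-25/8)·(-1/5) + 7/24·1 = 1/2 ✓
b·c²: 25/24·4/25 + (-25/8)·1/25 + 7/24·1 = 1/3 ✓
b·Ac: (-25/8)·(-1/90) + 7/24·19/42 = 1/6 ✓
b·c³: 25/24·(-8/125) + (-25/8)·(-1/125) + 7/24·1 = 1/4 ✓
b·(c∘Ac): (-25/8)·1/450 + 7/24·19/42 = 1/8 ✓
b·Ac²: (-25/8)·1/225 + 7/24·1/3 = 1/12 ✓
b·A²c: 7/24·1/7 = 1/24 ✓; 4 stages ⇒ order 4.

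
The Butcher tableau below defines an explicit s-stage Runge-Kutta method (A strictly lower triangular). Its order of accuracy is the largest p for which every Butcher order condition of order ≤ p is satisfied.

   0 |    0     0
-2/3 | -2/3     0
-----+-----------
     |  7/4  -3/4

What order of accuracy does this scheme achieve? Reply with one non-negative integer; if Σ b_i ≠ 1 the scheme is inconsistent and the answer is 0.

2

b = (7/4, -3/4)
c = (0, -2/3)
Σ b_i: 7/4·1 + (-3/4)·1 = 1 ✓
b·c: (-3/4)·(-2/3) = 1/2 ✓; 2 stages ⇒ order 2.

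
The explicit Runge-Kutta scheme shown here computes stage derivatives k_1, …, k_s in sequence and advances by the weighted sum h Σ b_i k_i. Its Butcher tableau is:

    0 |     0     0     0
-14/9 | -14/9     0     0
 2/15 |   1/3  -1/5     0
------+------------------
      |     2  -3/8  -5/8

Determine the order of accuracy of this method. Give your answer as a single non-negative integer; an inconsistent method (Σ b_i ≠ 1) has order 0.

b = (2, -3/8, -5/8)
c = (0, -14/9, 2/15)
Ac = (0, 0, 14/45)
Σ b_i: 2·1 + (-3/8)·1 + (-5/8)·1 = 1 ✓
b·c: (-3/8)·(-14/9) + (-5/8)·2/15 = 1/2 ✓
b·c²: (-3/8)·196/81 + (-5/8)·4/225 = -124/135 ≠ 1/3 ⇒ order 2.
b·Ac: (-5/8)·14/45 = -7/36 ≠ 1/6

2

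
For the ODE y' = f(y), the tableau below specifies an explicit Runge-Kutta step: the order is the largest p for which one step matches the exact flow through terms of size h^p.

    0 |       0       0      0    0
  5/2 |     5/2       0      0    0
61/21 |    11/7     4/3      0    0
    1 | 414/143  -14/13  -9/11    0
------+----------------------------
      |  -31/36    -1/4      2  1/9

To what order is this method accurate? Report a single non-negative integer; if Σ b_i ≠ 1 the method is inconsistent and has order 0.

1

b = (-31/36, -1/4, 2, 1/9)
c = (0, 5/2, 61/21, 1)
Ac = (0, 0, 10/3, -5074/1001)
Σ b_i: (-31/36)·1 + (-1/4)·1 + 2·1 + 1/9·1 = 1 ✓
b·c: (-1/4)·5/2 + 2·61/21 + 1/9·1 = 2669/504 ≠ 1/2 ⇒ order 1.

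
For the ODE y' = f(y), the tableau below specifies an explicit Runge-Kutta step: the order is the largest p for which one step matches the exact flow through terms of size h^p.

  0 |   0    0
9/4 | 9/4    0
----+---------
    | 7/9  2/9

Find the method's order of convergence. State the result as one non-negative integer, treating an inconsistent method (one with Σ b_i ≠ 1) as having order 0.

b = (7/9, 2/9)
c = (0, 9/4)
Σ b_i: 7/9·1 + 2/9·1 = 1 ✓
b·c: 2/9·9/4 = 1/2 ✓; 2 stages ⇒ order 2.

2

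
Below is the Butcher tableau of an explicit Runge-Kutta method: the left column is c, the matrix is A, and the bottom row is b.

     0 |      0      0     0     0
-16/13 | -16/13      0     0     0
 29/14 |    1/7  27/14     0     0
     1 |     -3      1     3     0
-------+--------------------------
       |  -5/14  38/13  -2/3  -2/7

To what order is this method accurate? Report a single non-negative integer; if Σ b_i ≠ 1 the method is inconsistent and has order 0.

b = (-5/14, 38/13, -2/3, -2/7)
c = (0, -16/13, 29/14, 1)
Ac = (0, 0, -216/91, 907/182)
Σ b_i: (-5/14)·1 + 38/13·1 + (-2/3)·1 + (-2/7)·1 = 881/546 ≠ 1 ⇒ order 0.

0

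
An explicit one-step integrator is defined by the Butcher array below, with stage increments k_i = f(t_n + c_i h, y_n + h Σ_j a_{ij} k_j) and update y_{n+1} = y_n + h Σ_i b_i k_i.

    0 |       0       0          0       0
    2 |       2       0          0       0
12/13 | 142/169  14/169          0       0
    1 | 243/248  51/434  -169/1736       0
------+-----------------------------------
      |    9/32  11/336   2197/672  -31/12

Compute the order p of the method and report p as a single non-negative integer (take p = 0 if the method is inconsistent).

b = (9/32, 11/336, 2197/672, -31/12)
c = (0, 2, 12/13, 1)
Ac = (0, 0, 28/169, 9/62)
Σ b_i: 9/32·1 + 11/336·1 + 2197/672·1 + (-31/12)·1 = 1 ✓
b·c: 11/336·2 + 2197/672·12/13 + (-31/12)·1 = 1/2 ✓
b·c²: 11/336·4 + 2197/672·144/169 + (-31/12)·1 = 1/3 ✓
b·Ac: 2197/672·28/169 + (-31/12)·9/62 = 1/6 ✓
b·c³: 11/336·8 + 2197/672·1728/2197 + (-31/12)·1 = 1/4 ✓
b·(c∘Ac): 2197/672·336/2197 + (-31/12)·9/62 = 1/8 ✓
b·Ac²: 2197/672·56/169 + (-31/12)·12/31 = 1/12 ✓
b·A²c: (-31/12)·(-1/62) = 1/24 ✓; 4 stages ⇒ order 4.

4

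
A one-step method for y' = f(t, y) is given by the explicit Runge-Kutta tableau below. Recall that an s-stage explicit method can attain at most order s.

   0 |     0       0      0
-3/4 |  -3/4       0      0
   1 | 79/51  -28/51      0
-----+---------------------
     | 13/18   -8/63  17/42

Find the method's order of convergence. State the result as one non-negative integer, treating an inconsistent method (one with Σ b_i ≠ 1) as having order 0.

3

b = (13/18, -8/63, 17/42)
c = (0, -3/4, 1)
Ac = (0, 0, 7/17)
Σ b_i: 13/18·1 + (-8/63)·1 + 17/42·1 = 1 ✓
b·c: (-8/63)·(-3/4) + 17/42·1 = 1/2 ✓
b·c²: (-8/63)·9/16 + 17/42·1 = 1/3 ✓
b·Ac: 17/42·7/17 = 1/6 ✓; 3 stages ⇒ order 3.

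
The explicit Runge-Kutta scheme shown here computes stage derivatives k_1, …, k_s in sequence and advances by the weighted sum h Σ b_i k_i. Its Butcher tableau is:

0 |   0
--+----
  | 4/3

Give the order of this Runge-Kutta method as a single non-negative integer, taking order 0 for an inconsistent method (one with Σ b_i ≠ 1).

0

b = (4/3)
c = (0)
Σ b_i: 4/3·1 = 4/3 ≠ 1 ⇒ order 0.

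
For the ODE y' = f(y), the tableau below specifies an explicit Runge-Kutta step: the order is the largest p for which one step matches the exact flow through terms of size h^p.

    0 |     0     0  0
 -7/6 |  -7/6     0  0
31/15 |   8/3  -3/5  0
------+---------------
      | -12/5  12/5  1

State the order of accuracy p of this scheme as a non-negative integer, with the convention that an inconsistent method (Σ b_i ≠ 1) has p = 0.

1

b = (-12/5, 12/5, 1)
c = (0, -7/6, 31/15)
Ac = (0, 0, 7/10)
Σ b_i: (-12/5)·1 + 12/5·1 + 1·1 = 1 ✓
b·c: 12/5·(-7/6) + 1·31/15 = -11/15 ≠ 1/2 ⇒ order 1.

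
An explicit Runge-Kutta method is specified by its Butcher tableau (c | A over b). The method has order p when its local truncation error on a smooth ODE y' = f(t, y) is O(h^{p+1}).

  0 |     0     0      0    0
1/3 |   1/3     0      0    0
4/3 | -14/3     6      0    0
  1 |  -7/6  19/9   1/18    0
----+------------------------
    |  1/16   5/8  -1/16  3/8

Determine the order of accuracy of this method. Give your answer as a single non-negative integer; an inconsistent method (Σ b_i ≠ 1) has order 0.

4

b = (1/16, 5/8, -1/16, 3/8)
c = (0, 1/3, 4/3, 1)
Ac = (0, 0, 2, 7/9)
Σ b_i: 1/16·1 + 5/8·1 + (-1/16)·1 + 3/8·1 = 1 ✓
b·c: 5/8·1/3 + (-1/16)·4/3 + 3/8·1 = 1/2 ✓
b·c²: 5/8·1/9 + (-1/16)·16/9 + 3/8·1 = 1/3 ✓
b·Ac: (-1/16)·2 + 3/8·7/9 = 1/6 ✓
b·c³: 5/8·1/27 + (-1/16)·64/27 + 3/8·1 = 1/4 ✓
b·(c∘Ac): (-1/16)·8/3 + 3/8·7/9 = 1/8 ✓
b·Ac²: (-1/16)·2/3 + 3/8·1/3 = 1/12 ✓
b·A²c: 3/8·1/9 = 1/24 ✓; 4 stages ⇒ order 4.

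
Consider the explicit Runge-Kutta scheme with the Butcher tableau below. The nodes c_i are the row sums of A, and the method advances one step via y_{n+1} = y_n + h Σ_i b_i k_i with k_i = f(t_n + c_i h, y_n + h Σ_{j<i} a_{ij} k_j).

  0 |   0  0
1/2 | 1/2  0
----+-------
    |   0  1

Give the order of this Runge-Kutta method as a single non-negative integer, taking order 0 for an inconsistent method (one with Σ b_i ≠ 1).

2

b = (0, 1)
c = (0, 1/2)
Σ b_i: 1·1 = 1 ✓
b·c: 1·1/2 = 1/2 ✓; 2 stages ⇒ order 2.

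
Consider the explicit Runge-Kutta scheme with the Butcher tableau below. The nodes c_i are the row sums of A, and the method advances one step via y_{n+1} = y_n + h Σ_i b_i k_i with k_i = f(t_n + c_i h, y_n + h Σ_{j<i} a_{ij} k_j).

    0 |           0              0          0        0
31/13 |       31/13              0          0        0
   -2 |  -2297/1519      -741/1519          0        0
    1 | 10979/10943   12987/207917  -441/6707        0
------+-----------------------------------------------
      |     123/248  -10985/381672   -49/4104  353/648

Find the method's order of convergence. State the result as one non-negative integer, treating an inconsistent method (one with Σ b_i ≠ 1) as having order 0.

4

b = (123/248, -10985/381672, -49/4104, 353/648)
c = (0, 31/13, -2, 1)
Ac = (0, 0, -57/49, 99/353)
Σ b_i: 123/248·1 + (-10985/381672)·1 + (-49/4104)·1 + 353/648·1 = 1 ✓
b·c: (-10985/381672)·31/13 + (-49/4104)·(-2) + 353/648·1 = 1/2 ✓
b·c²: (-10985/381672)·961/169 + (-49/4104)·4 + 353/648·1 = 1/3 ✓
b·Ac: (-49/4104)·(-57/49) + 353/648·99/353 = 1/6 ✓
b·c³: (-10985/381672)·29791/2197 + (-49/4104)·(-8) + 353/648·1 = 1/4 ✓
b·(c∘Ac): (-49/4104)·114/49 + 353/648·99/353 = 1/8 ✓
b·Ac²: (-49/4104)·(-1767/637) + 353/648·423/4589 = 1/12 ✓
b·A²c: 353/648·27/353 = 1/24 ✓; 4 stages ⇒ order 4.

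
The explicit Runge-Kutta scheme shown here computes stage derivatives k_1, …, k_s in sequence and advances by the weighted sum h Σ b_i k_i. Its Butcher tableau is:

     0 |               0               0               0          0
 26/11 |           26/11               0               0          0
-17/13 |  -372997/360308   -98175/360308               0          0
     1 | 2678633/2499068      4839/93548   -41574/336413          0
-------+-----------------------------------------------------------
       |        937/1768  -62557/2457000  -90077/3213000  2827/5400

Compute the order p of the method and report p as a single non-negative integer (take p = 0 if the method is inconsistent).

b = (937/1768, -62557/2457000, -90077/3213000, 2827/5400)
c = (0, 26/11, -17/13, 1)
Ac = (0, 0, -8925/13858, 1605/5654)
Σ b_i: 937/1768·1 + (-62557/2457000)·1 + (-90077/3213000)·1 + 2827/5400·1 = 1 ✓
b·c: (-62557/2457000)·26/11 + (-90077/3213000)·(-17/13) + 2827/5400·1 = 1/2 ✓
b·c²: (-62557/2457000)·676/121 + (-90077/3213000)·289/169 + 2827/5400·1 = 1/3 ✓
b·Ac: (-90077/3213000)·(-8925/13858) + 2827/5400·1605/5654 = 1/6 ✓
b·c³: (-62557/2457000)·17576/1331 + (-90077/3213000)·(-4913/2197) + 2827/5400·1 = 1/4 ✓
b·(c∘Ac): (-90077/3213000)·151725/180154 + 2827/5400·1605/5654 = 1/8 ✓
b·Ac²: (-90077/3213000)·(-8925/5863) + 2827/5400·2415/31097 = 1/12 ✓
b·A²c: 2827/5400·225/2827 = 1/24 ✓; 4 stages ⇒ order 4.

4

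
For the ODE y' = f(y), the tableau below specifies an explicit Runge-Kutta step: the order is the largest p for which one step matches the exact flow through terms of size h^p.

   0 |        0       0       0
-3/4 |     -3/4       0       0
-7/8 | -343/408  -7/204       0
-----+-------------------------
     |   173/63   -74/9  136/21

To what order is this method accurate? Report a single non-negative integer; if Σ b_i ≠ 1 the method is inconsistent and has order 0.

3

b = (173/63, -74/9, 136/21)
c = (0, -3/4, -7/8)
Ac = (0, 0, 7/272)
Σ b_i: 173/63·1 + (-74/9)·1 + 136/21·1 = 1 ✓
b·c: (-74/9)·(-3/4) + 136/21·(-7/8) = 1/2 ✓
b·c²: (-74/9)·9/16 + 136/21·49/64 = 1/3 ✓
b·Ac: 136/21·7/272 = 1/6 ✓; 3 stages ⇒ order 3.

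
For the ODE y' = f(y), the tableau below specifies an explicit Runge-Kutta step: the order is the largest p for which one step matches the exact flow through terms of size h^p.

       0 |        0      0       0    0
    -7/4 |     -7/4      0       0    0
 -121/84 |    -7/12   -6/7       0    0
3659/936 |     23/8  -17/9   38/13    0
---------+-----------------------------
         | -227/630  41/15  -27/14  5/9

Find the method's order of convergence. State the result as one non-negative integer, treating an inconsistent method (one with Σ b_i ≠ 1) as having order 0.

1

b = (-227/630, 41/15, -27/14, 5/9)
c = (0, -7/4, -121/84, 3659/936)
Ac = (0, 0, 3/2, -2965/3276)
Σ b_i: (-227/630)·1 + 41/15·1 + (-27/14)·1 + 5/9·1 = 1 ✓
b·c: 41/15·(-7/4) + (-27/14)·(-121/84) + 5/9·3659/936 = 171817/1031940 ≠ 1/2 ⇒ order 1.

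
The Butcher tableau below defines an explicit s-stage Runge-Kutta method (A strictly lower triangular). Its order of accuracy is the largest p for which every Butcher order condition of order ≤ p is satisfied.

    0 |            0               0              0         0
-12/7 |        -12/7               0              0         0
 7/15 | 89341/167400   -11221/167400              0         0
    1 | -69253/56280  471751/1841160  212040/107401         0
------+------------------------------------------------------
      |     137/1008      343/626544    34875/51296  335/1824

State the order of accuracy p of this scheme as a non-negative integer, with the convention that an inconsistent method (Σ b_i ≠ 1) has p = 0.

b = (137/1008, 343/626544, 34875/51296, 335/1824)
c = (0, -12/7, 7/15, 1)
Ac = (0, 0, 1603/13950, 323/670)
Σ b_i: 137/1008·1 + 343/626544·1 + 34875/51296·1 + 335/1824·1 = 1 ✓
b·c: 343/626544·(-12/7) + 34875/51296·7/15 + 335/1824·1 = 1/2 ✓
b·c²: 343/626544·144/49 + 34875/51296·49/225 + 335/1824·1 = 1/3 ✓
b·Ac: 34875/51296·1603/13950 + 335/1824·323/670 = 1/6 ✓
b·c³: 343/626544·(-1728/343) + 34875/51296·343/3375 + 335/1824·1 = 1/4 ✓
b·(c∘Ac): 34875/51296·11221/209250 + 335/1824·323/670 = 1/8 ✓
b·Ac²: 34875/51296·(-458/2325) + 335/1824·2774/2345 = 1/12 ✓
b·A²c: 335/1824·76/335 = 1/24 ✓; 4 stages ⇒ order 4.

4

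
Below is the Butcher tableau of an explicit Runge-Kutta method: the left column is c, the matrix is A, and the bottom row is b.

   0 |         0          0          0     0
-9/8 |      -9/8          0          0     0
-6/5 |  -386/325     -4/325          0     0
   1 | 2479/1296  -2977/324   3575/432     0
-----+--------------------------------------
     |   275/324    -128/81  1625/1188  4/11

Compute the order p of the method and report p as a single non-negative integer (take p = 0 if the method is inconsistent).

b = (275/324, -128/81, 1625/1188, 4/11)
c = (0, -9/8, -6/5, 1)
Ac = (0, 0, 9/650, 13/32)
Σ b_i: 275/324·1 + (-128/81)·1 + 1625/1188·1 + 4/11·1 = 1 ✓
b·c: (-128/81)·(-9/8) + 1625/1188·(-6/5) + 4/11·1 = 1/2 ✓
b·c²: (-128/81)·81/64 + 1625/1188·36/25 + 4/11·1 = 1/3 ✓
b·Ac: 1625/1188·9/650 + 4/11·13/32 = 1/6 ✓
b·c³: (-128/81)·(-729/512) + 1625/1188·(-216/125) + 4/11·1 = 1/4 ✓
b·(c∘Ac): 1625/1188·(-27/1625) + 4/11·13/32 = 1/8 ✓
b·Ac²: 1625/1188·(-81/5200) + 4/11·221/768 = 1/12 ✓
b·A²c: 4/11·11/96 = 1/24 ✓; 4 stages ⇒ order 4.

4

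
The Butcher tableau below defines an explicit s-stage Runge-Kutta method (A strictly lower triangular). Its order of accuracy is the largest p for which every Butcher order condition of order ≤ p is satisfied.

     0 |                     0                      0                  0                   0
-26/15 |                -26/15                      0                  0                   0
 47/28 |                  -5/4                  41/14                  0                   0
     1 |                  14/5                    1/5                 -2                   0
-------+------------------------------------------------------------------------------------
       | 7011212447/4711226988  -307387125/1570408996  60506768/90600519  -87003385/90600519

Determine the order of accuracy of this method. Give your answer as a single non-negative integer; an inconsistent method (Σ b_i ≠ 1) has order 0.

b = (7011212447/4711226988, -307387125/1570408996, 60506768/90600519, -87003385/90600519)
c = (0, -26/15, 47/28, 1)
Ac = (0, 0, -533/105, -3889/1050)
Σ b_i: 7011212447/4711226988·1 + (-307387125/1570408996)·1 + 60506768/90600519·1 + (-87003385/90600519)·1 = 1 ✓
b·c: (-307387125/1570408996)·(-26/15) + 60506768/90600519·47/28 + (-87003385/90600519)·1 = 1/2 ✓
b·c²: (-307387125/1570408996)·676/225 + 60506768/90600519·2209/784 + (-87003385/90600519)·1 = 1/3 ✓
b·Ac: 60506768/90600519·(-533/105) + (-87003385/90600519)·(-3889/1050) = 1/6 ✓
b·c³: (-307387125/1570408996)·(-17576/3375) + 60506768/90600519·103823/21952 + (-87003385/90600519)·1 = 8162530003/2536814532 ≠ 1/4 ⇒ order 3.
b·(c∘Ac): 60506768/90600519·(-25051/2940) + (-87003385/90600519)·(-3889/1050) = -5799569237/2718015570 ≠ 1/8
b·Ac²: 60506768/90600519·13858/1575 + (-87003385/90600519)·(-2220133/441000) = 815123557361/76104435960 ≠ 1/12
b·A²c: (-87003385/90600519)·1066/105 = -2649874526/271801557 ≠ 1/24

3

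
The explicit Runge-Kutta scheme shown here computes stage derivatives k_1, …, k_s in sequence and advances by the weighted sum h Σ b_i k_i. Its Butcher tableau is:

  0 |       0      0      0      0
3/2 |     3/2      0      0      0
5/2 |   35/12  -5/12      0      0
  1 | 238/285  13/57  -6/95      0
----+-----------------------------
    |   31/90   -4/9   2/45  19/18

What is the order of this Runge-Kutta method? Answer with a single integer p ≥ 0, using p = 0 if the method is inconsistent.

4

b = (31/90, -4/9, 2/45, 19/18)
c = (0, 3/2, 5/2, 1)
Ac = (0, 0, -5/8, 7/38)
Σ b_i: 31/90·1 + (-4/9)·1 + 2/45·1 + 19/18·1 = 1 ✓
b·c: (-4/9)·3/2 + 2/45·5/2 + 19/18·1 = 1/2 ✓
b·c²: (-4/9)·9/4 + 2/45·25/4 + 19/18·1 = 1/3 ✓
b·Ac: 2/45·(-5/8) + 19/18·7/38 = 1/6 ✓
b·c³: (-4/9)·27/8 + 2/45·125/8 + 19/18·1 = 1/4 ✓
b·(c∘Ac): 2/45·(-25/16) + 19/18·7/38 = 1/8 ✓
b·Ac²: 2/45·(-15/16) + 19/18·9/76 = 1/12 ✓
b·A²c: 19/18·3/76 = 1/24 ✓; 4 stages ⇒ order 4.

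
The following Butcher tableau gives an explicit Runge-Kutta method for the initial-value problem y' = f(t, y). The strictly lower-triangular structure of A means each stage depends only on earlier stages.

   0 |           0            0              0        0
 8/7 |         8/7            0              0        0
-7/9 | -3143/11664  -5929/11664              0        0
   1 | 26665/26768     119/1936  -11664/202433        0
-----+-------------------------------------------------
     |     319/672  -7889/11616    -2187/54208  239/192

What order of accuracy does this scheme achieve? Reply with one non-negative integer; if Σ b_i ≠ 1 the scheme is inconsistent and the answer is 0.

b = (319/672, -7889/11616, -2187/54208, 239/192)
c = (0, 8/7, -7/9, 1)
Ac = (0, 0, -847/1458, 55/478)
Σ b_i: 319/672·1 + (-7889/11616)·1 + (-2187/54208)·1 + 239/192·1 = 1 ✓
b·c: (-7889/11616)·8/7 + (-2187/54208)·(-7/9) + 239/192·1 = 1/2 ✓
b·c²: (-7889/11616)·64/49 + (-2187/54208)·49/81 + 239/192·1 = 1/3 ✓
b·Ac: (-2187/54208)·(-847/1458) + 239/192·55/478 = 1/6 ✓
b·c³: (-7889/11616)·512/343 + (-2187/54208)·(-343/729) + 239/192·1 = 1/4 ✓
b·(c∘Ac): (-2187/54208)·5929/13122 + 239/192·55/478 = 1/8 ✓
b·Ac²: (-2187/54208)·(-484/729) + 239/192·76/1673 = 1/12 ✓
b·A²c: 239/192·8/239 = 1/24 ✓; 4 stages ⇒ order 4.

4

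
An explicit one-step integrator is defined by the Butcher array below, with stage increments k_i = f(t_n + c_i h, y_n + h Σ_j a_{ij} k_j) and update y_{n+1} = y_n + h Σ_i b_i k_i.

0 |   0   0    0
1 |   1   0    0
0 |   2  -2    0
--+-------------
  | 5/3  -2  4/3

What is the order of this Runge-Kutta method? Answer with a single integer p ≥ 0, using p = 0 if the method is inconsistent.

1

b = (5/3, -2, 4/3)
c = (0, 1, 0)
Ac = (0, 0, -2)
Σ b_i: 5/3·1 + (-2)·1 + 4/3·1 = 1 ✓
b·c: (-2)·1 = -2 ≠ 1/2 ⇒ order 1.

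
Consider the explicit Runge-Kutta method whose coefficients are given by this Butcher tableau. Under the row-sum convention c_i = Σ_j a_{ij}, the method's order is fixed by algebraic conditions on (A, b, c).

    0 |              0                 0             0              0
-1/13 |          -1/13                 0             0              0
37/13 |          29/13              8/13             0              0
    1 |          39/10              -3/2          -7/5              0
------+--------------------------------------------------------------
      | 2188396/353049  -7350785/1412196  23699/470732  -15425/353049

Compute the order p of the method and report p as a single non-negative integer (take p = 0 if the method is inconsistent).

3

b = (2188396/353049, -7350785/1412196, 23699/470732, -15425/353049)
c = (0, -1/13, 37/13, 1)
Ac = (0, 0, -8/169, -503/130)
Σ b_i: 2188396/353049·1 + (-7350785/1412196)·1 + 23699/470732·1 + (-15425/353049)·1 = 1 ✓
b·c: (-7350785/1412196)·(-1/13) + 23699/470732·37/13 + (-15425/353049)·1 = 1/2 ✓
b·c²: (-7350785/1412196)·1/169 + 23699/470732·1369/169 + (-15425/353049)·1 = 1/3 ✓
b·Ac: 23699/470732·(-8/169) + (-15425/353049)·(-503/130) = 1/6 ✓
b·c³: (-7350785/1412196)·(-1/2197) + 23699/470732·50653/2197 + (-15425/353049)·1 = 44526567/39776854 ≠ 1/4 ⇒ order 3.
b·(c∘Ac): 23699/470732·(-296/2197) + (-15425/353049)·(-503/130) = 19363403/119330562 ≠ 1/8
b·Ac²: 23699/470732·8/2197 + (-15425/353049)·(-19181/1690) = 59195261/119330562 ≠ 1/12
b·A²c: (-15425/353049)·56/845 = -172760/59665281 ≠ 1/24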